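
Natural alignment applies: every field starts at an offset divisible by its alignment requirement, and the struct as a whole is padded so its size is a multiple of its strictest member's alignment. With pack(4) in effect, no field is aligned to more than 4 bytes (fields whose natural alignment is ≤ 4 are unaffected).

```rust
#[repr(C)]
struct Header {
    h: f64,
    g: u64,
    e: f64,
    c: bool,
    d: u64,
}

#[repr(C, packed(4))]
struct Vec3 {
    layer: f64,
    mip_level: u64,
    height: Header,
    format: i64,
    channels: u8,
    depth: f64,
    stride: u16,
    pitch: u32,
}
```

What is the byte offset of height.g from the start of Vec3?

24

Header: 0..8  h  (8B, 8-aligned); 8..16  g  (8B, 8-aligned); 16..24  e  (8B, 8-aligned); 24..25  c  (1B, 1-aligned); 25..32  -- padding (7B); 32..40  d  (8B, 8-aligned); sizeof = 40, alignof = 8
0..8  layer  (8B, 4-aligned)
8..16  mip_level  (8B, 4-aligned)
16..56  height  (40B, 4-aligned)
within Header: g at 8
16 + 8 = 24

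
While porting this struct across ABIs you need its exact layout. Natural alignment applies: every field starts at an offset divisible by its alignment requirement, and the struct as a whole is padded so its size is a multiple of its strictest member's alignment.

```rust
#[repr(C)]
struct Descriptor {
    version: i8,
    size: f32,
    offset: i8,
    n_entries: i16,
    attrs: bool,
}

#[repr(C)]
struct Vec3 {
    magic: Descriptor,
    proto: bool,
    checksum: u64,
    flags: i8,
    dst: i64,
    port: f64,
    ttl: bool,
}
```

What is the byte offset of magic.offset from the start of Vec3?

Descriptor: version at 0 (size 1, align 1) → ends 1; pad 3 to align 4 for size; size at 4 (size 4, align 4) → ends 8; offset at 8 (size 1, align 1) → ends 9; pad 1 to align 2 for n_entries; n_entries at 10 (size 2, align 2) → ends 12; attrs at 12 (size 1, align 1) → ends 13; tail pad 3 to reach multiple of 4; total 16 bytes, alignment 4
magic at 0 (size 16, align 4) → ends 16
within Descriptor: offset at 8
0 + 8 = 8

8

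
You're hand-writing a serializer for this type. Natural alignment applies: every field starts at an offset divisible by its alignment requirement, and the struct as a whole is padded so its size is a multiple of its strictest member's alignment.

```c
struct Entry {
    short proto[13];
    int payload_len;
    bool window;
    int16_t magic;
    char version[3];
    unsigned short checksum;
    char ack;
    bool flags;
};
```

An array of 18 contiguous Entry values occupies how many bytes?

792

proto at 0 (size 26, align 2) → ends 26
pad 2 to align 4 for payload_len
payload_len at 28 (size 4, align 4) → ends 32
window at 32 (size 1, align 1) → ends 33
pad 1 to align 2 for magic
magic at 34 (size 2, align 2) → ends 36
version at 36 (size 3, align 1) → ends 39
pad 1 to align 2 for checksum
checksum at 40 (size 2, align 2) → ends 42
ack at 42 (size 1, align 1) → ends 43
flags at 43 (size 1, align 1) → ends 44
total 44 bytes, alignment 4
array of 18: 18 × 44 = 792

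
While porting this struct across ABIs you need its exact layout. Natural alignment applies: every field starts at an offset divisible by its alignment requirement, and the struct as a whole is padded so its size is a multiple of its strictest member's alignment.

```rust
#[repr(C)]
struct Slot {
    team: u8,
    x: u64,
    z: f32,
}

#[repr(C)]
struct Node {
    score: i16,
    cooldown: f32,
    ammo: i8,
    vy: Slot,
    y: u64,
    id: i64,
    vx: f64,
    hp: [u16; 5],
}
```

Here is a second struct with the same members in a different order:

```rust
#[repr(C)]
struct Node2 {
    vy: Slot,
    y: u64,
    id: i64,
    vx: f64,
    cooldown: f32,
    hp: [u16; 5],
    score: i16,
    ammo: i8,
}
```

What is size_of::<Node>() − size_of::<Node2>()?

Slot: team at 0 (size 1, align 1) → ends 1; pad 7 to align 8 for x; x at 8 (size 8, align 8) → ends 16; z at 16 (size 4, align 4) → ends 20; tail pad 4 to reach multiple of 8; total 24 bytes, alignment 8
score at 0 (size 2, align 2) → ends 2
pad 2 to align 4 for cooldown
cooldown at 4 (size 4, align 4) → ends 8
ammo at 8 (size 1, align 1) → ends 9
pad 7 to align 8 for vy
vy at 16 (size 24, align 8) → ends 40
y at 40 (size 8, align 8) → ends 48
id at 48 (size 8, align 8) → ends 56
vx at 56 (size 8, align 8) → ends 64
hp at 64 (size 10, align 2) → ends 74
tail pad 6 to reach multiple of 8
total 80 bytes, alignment 8
— Node2 —
vy at 0 (size 24, align 8) → ends 24
y at 24 (size 8, align 8) → ends 32
id at 32 (size 8, align 8) → ends 40
vx at 40 (size 8, align 8) → ends 48
cooldown at 48 (size 4, align 4) → ends 52
hp at 52 (size 10, align 2) → ends 62
score at 62 (size 2, align 2) → ends 64
ammo at 64 (size 1, align 1) → ends 65
tail pad 7 to reach multiple of 8
total 72 bytes, alignment 8
80 − 72 = 8

8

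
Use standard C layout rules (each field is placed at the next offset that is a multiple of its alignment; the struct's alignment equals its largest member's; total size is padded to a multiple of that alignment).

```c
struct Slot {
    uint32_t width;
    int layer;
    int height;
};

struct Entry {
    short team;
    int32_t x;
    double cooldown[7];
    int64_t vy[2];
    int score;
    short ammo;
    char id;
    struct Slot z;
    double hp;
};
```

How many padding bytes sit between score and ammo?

Slot: width at 0 (size 4, align 4) → ends 4; layer at 4 (size 4, align 4) → ends 8; height at 8 (size 4, align 4) → ends 12; total 12 bytes, alignment 4
team at 0 (size 2, align 2) → ends 2
pad 2 to align 4 for x
x at 4 (size 4, align 4) → ends 8
cooldown at 8 (size 56, align 8) → ends 64
vy at 64 (size 16, align 8) → ends 80
score at 80 (size 4, align 4) → ends 84
ammo at 84 (size 2, align 2) → ends 86

0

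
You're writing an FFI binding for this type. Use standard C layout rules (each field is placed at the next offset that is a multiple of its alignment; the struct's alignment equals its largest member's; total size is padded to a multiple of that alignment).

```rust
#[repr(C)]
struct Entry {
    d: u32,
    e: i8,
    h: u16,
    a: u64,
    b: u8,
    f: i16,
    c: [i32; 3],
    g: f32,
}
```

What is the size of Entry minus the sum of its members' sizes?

d at 0 (size 4, align 4) → ends 4
e at 4 (size 1, align 1) → ends 5
pad 1 to align 2 for h
h at 6 (size 2, align 2) → ends 8
a at 8 (size 8, align 8) → ends 16
b at 16 (size 1, align 1) → ends 17
pad 1 to align 2 for f
f at 18 (size 2, align 2) → ends 20
c at 20 (size 12, align 4) → ends 32
g at 32 (size 4, align 4) → ends 36
tail pad 4 to reach multiple of 8
total 40 bytes, alignment 8
data bytes 34, size 40 → padding 6

6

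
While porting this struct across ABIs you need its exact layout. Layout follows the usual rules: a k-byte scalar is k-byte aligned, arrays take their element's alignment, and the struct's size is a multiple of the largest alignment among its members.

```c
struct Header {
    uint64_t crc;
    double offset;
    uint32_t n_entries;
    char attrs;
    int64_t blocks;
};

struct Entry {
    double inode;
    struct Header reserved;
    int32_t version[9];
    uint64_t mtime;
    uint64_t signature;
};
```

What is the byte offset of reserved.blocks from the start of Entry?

Header: @0: crc [8B, align 8] → 8; @8: offset [8B, align 8] → 16; @16: n_entries [4B, align 4] → 20; @20: attrs [1B, align 1] → 21; +3 pad (align 8); @24: blocks [8B, align 8] → 32; size 32, align 8
@0: inode [8B, align 8] → 8
@8: reserved [32B, align 8] → 40
within Header: blocks at 24
8 + 24 = 32

32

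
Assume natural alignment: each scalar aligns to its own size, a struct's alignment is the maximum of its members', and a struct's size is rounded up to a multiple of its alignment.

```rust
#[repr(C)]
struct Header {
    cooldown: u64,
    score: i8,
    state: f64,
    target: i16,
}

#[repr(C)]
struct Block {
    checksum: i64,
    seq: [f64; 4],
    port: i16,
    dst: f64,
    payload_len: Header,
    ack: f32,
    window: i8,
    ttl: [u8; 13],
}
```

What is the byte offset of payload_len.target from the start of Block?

80

Header: @0: cooldown [8B, align 8] → 8; @8: score [1B, align 1] → 9; +7 pad (align 8); @16: state [8B, align 8] → 24; @24: target [2B, align 2] → 26; +6 tail pad (align 8); size 32, align 8
@0: checksum [8B, align 8] → 8
@8: seq [32B, align 8] → 40
@40: port [2B, align 2] → 42
+6 pad (align 8)
@48: dst [8B, align 8] → 56
@56: payload_len [32B, align 8] → 88
within Header: target at 24
56 + 24 = 80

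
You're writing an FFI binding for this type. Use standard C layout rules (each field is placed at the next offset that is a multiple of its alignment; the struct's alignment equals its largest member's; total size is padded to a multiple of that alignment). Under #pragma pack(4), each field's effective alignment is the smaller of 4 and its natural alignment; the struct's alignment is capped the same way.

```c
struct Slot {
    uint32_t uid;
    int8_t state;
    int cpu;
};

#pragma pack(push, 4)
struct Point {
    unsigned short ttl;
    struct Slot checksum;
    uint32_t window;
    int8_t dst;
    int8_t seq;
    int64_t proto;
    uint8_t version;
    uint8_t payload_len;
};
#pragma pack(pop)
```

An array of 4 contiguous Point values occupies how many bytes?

Slot: uid at 0 (size 4, align 4) → ends 4; state at 4 (size 1, align 1) → ends 5; pad 3 to align 4 for cpu; cpu at 8 (size 4, align 4) → ends 12; total 12 bytes, alignment 4
ttl at 0 (size 2, align 2) → ends 2
pad 2 to align 4 for checksum
checksum at 4 (size 12, align 4) → ends 16
window at 16 (size 4, align 4) → ends 20
dst at 20 (size 1, align 1) → ends 21
seq at 21 (size 1, align 1) → ends 22
pad 2 to align 4 for proto
proto at 24 (size 8, align 4) → ends 32
version at 32 (size 1, align 1) → ends 33
payload_len at 33 (size 1, align 1) → ends 34
tail pad 2 to reach multiple of 4
total 36 bytes, alignment 4
array of 4: 4 × 36 = 144

144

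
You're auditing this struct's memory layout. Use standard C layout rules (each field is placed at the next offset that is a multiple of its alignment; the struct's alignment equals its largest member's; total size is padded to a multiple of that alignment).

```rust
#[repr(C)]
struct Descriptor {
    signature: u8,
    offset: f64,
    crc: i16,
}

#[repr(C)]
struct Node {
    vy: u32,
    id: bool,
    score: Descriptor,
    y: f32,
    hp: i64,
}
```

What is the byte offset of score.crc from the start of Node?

24

Descriptor: 0..1  signature  (1B, 1-aligned); 1..8  -- padding (7B); 8..16  offset  (8B, 8-aligned); 16..18  crc  (2B, 2-aligned); 18..24  -- tail padding (6B); sizeof = 24, alignof = 8
0..4  vy  (4B, 4-aligned)
4..5  id  (1B, 1-aligned)
5..8  -- padding (3B)
8..32  score  (24B, 8-aligned)
within Descriptor: crc at 16
8 + 16 = 24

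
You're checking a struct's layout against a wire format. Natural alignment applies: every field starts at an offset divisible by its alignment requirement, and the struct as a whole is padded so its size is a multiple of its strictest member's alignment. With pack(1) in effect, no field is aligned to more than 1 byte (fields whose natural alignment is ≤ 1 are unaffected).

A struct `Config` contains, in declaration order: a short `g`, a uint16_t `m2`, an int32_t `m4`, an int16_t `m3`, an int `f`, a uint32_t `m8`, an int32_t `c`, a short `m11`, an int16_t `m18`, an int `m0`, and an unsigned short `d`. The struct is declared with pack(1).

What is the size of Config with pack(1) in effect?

32

0..2  g  (2B, 1-aligned)
2..4  m2  (2B, 1-aligned)
4..8  m4  (4B, 1-aligned)
8..10  m3  (2B, 1-aligned)
10..14  f  (4B, 1-aligned)
14..18  m8  (4B, 1-aligned)
18..22  c  (4B, 1-aligned)
22..24  m11  (2B, 1-aligned)
24..26  m18  (2B, 1-aligned)
26..30  m0  (4B, 1-aligned)
30..32  d  (2B, 1-aligned)
sizeof = 32, alignof = 1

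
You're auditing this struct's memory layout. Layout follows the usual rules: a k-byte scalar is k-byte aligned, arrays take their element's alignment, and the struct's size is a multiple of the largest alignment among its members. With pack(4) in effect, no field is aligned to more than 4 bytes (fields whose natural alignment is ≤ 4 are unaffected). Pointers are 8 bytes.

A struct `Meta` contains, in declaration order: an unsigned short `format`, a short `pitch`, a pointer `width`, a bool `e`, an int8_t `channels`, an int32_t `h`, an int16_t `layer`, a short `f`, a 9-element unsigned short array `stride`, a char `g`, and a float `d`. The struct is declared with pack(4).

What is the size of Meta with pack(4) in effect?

48

@0: format [2B, align 2] → 2
@2: pitch [2B, align 2] → 4
@4: width [8B, align 4] → 12
@12: e [1B, align 1] → 13
@13: channels [1B, align 1] → 14
+2 pad (align 4)
@16: h [4B, align 4] → 20
@20: layer [2B, align 2] → 22
@22: f [2B, align 2] → 24
@24: stride [18B, align 2] → 42
@42: g [1B, align 1] → 43
+1 pad (align 4)
@44: d [4B, align 4] → 48
size 48, align 4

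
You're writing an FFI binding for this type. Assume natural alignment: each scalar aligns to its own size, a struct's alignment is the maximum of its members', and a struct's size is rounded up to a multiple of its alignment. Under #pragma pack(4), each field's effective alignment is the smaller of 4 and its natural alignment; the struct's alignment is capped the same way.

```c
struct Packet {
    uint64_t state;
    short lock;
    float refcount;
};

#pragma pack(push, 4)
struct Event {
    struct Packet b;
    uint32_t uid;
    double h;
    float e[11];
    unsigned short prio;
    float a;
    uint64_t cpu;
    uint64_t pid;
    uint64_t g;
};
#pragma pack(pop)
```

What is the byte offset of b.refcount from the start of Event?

12

Packet: state at 0 (size 8, align 8) → ends 8; lock at 8 (size 2, align 2) → ends 10; pad 2 to align 4 for refcount; refcount at 12 (size 4, align 4) → ends 16; total 16 bytes, alignment 8
b at 0 (size 16, align 4) → ends 16
within Packet: refcount at 12
0 + 12 = 12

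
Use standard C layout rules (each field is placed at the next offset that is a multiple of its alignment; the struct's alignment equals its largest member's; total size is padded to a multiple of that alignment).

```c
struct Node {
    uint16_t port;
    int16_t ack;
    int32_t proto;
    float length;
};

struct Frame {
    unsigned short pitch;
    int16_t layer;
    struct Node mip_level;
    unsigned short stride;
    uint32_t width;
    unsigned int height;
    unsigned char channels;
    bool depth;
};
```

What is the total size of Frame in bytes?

Node: port at 0 (size 2, align 2) → ends 2; ack at 2 (size 2, align 2) → ends 4; proto at 4 (size 4, align 4) → ends 8; length at 8 (size 4, align 4) → ends 12; total 12 bytes, alignment 4
pitch at 0 (size 2, align 2) → ends 2
layer at 2 (size 2, align 2) → ends 4
mip_level at 4 (size 12, align 4) → ends 16
stride at 16 (size 2, align 2) → ends 18
pad 2 to align 4 for width
width at 20 (size 4, align 4) → ends 24
height at 24 (size 4, align 4) → ends 28
channels at 28 (size 1, align 1) → ends 29
depth at 29 (size 1, align 1) → ends 30
tail pad 2 to reach multiple of 4
total 32 bytes, alignment 4

32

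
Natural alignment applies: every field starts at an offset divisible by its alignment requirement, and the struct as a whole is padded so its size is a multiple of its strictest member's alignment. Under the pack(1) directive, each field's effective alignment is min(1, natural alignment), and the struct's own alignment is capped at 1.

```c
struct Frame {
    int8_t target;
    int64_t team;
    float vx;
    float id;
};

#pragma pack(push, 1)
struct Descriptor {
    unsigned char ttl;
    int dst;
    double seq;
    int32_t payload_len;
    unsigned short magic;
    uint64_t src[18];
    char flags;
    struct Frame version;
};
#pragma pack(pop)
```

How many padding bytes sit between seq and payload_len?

Frame: 0..1  target  (1B, 1-aligned); 1..8  -- padding (7B); 8..16  team  (8B, 8-aligned); 16..20  vx  (4B, 4-aligned); 20..24  id  (4B, 4-aligned); sizeof = 24, alignof = 8
0..1  ttl  (1B, 1-aligned)
1..5  dst  (4B, 1-aligned)
5..13  seq  (8B, 1-aligned)
13..17  payload_len  (4B, 1-aligned)

0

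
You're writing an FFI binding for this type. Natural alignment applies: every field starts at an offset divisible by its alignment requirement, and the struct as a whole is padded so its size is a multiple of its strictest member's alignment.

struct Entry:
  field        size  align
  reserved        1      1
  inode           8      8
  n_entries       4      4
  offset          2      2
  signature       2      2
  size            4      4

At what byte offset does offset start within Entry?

@0: reserved [1B, align 1] → 1
+7 pad (align 8)
@8: inode [8B, align 8] → 16
@16: n_entries [4B, align 4] → 20
@20: offset [2B, align 2] → 22

20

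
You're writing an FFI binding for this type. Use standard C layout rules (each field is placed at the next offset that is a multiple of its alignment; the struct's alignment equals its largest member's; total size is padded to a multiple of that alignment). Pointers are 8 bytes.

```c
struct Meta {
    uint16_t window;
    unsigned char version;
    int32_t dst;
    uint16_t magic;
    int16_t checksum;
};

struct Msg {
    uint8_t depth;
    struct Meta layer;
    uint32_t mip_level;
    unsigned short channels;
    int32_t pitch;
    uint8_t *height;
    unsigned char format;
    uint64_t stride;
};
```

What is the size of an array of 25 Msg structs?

1400

Meta: @0: window [2B, align 2] → 2; @2: version [1B, align 1] → 3; +1 pad (align 4); @4: dst [4B, align 4] → 8; @8: magic [2B, align 2] → 10; @10: checksum [2B, align 2] → 12; size 12, align 4
@0: depth [1B, align 1] → 1
+3 pad (align 4)
@4: layer [12B, align 4] → 16
@16: mip_level [4B, align 4] → 20
@20: channels [2B, align 2] → 22
+2 pad (align 4)
@24: pitch [4B, align 4] → 28
+4 pad (align 8)
@32: height [8B, align 8] → 40
@40: format [1B, align 1] → 41
+7 pad (align 8)
@48: stride [8B, align 8] → 56
size 56, align 8
array of 25: 25 × 56 = 1400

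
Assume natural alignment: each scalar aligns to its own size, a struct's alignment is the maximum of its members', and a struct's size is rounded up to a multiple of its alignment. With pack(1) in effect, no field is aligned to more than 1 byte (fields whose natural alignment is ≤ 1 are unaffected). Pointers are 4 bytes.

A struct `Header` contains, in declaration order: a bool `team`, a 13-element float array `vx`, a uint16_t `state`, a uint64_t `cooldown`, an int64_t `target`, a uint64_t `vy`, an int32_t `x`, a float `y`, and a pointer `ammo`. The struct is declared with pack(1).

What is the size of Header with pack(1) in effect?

0..1  team  (1B, 1-aligned)
1..53  vx  (52B, 1-aligned)
53..55  state  (2B, 1-aligned)
55..63  cooldown  (8B, 1-aligned)
63..71  target  (8B, 1-aligned)
71..79  vy  (8B, 1-aligned)
79..83  x  (4B, 1-aligned)
83..87  y  (4B, 1-aligned)
87..91  ammo  (4B, 1-aligned)
sizeof = 91, alignof = 1

91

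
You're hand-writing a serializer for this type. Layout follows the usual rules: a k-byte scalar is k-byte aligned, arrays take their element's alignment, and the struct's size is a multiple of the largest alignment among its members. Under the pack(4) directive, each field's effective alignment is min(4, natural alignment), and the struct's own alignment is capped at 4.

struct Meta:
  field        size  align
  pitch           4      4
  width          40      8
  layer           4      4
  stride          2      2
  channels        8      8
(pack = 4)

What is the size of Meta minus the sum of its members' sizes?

2

@0: pitch [4B, align 4] → 4
@4: width [40B, align 4] → 44
@44: layer [4B, align 4] → 48
@48: stride [2B, align 2] → 50
+2 pad (align 4)
@52: channels [8B, align 4] → 60
size 60, align 4
data bytes 58, size 60 → padding 2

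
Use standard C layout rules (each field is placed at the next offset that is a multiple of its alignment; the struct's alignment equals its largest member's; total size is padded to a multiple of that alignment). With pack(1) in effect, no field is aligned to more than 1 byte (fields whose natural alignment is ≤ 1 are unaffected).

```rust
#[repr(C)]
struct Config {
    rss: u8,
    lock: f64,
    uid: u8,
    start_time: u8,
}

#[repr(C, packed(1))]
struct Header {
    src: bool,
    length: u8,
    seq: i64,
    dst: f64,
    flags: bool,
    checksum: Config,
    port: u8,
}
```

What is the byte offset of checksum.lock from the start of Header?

Config: 0..1  rss  (1B, 1-aligned); 1..8  -- padding (7B); 8..16  lock  (8B, 8-aligned); 16..17  uid  (1B, 1-aligned); 17..18  start_time  (1B, 1-aligned); 18..24  -- tail padding (6B); sizeof = 24, alignof = 8
0..1  src  (1B, 1-aligned)
1..2  length  (1B, 1-aligned)
2..10  seq  (8B, 1-aligned)
10..18  dst  (8B, 1-aligned)
18..19  flags  (1B, 1-aligned)
19..43  checksum  (24B, 1-aligned)
within Config: lock at 8
19 + 8 = 27

27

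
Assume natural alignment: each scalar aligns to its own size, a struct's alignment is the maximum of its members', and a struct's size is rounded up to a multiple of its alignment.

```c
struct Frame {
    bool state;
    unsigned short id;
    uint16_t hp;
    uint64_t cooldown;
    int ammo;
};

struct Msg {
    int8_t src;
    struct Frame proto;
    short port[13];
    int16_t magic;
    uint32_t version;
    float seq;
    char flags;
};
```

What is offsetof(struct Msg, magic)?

58

Frame: state at 0 (size 1, align 1) → ends 1; pad 1 to align 2 for id; id at 2 (size 2, align 2) → ends 4; hp at 4 (size 2, align 2) → ends 6; pad 2 to align 8 for cooldown; cooldown at 8 (size 8, align 8) → ends 16; ammo at 16 (size 4, align 4) → ends 20; tail pad 4 to reach multiple of 8; total 24 bytes, alignment 8
src at 0 (size 1, align 1) → ends 1
pad 7 to align 8 for proto
proto at 8 (size 24, align 8) → ends 32
port at 32 (size 26, align 2) → ends 58
magic at 58 (size 2, align 2) → ends 60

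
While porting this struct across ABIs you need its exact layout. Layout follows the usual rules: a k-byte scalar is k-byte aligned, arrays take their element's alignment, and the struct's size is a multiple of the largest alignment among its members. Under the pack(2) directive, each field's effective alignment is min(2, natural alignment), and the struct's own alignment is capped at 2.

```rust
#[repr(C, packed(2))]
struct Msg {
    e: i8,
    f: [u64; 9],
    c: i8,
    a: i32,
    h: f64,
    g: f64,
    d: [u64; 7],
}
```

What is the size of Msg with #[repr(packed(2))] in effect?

@0: e [1B, align 1] → 1
+1 pad (align 2)
@2: f [72B, align 2] → 74
@74: c [1B, align 1] → 75
+1 pad (align 2)
@76: a [4B, align 2] → 80
@80: h [8B, align 2] → 88
@88: g [8B, align 2] → 96
@96: d [56B, align 2] → 152
size 152, align 2

152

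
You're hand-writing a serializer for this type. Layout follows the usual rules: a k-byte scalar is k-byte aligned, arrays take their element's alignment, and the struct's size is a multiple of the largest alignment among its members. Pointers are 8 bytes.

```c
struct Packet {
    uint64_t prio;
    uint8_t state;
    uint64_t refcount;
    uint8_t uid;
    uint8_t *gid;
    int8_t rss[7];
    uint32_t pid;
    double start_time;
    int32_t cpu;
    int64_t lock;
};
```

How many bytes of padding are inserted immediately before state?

0

prio at 0 (size 8, align 8) → ends 8
state at 8 (size 1, align 1) → ends 9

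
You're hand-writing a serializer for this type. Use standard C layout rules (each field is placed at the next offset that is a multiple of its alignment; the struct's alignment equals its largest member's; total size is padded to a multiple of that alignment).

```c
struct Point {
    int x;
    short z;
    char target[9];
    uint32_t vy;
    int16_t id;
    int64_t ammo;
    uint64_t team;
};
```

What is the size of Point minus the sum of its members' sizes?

3

@0: x [4B, align 4] → 4
@4: z [2B, align 2] → 6
@6: target [9B, align 1] → 15
+1 pad (align 4)
@16: vy [4B, align 4] → 20
@20: id [2B, align 2] → 22
+2 pad (align 8)
@24: ammo [8B, align 8] → 32
@32: team [8B, align 8] → 40
size 40, align 8
data bytes 37, size 40 → padding 3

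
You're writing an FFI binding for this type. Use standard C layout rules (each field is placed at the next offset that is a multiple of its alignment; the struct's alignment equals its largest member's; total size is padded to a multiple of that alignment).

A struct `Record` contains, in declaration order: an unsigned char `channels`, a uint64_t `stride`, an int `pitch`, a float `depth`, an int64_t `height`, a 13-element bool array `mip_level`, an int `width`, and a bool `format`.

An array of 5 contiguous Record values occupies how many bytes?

280

@0: channels [1B, align 1] → 1
+7 pad (align 8)
@8: stride [8B, align 8] → 16
@16: pitch [4B, align 4] → 20
@20: depth [4B, align 4] → 24
@24: height [8B, align 8] → 32
@32: mip_level [13B, align 1] → 45
+3 pad (align 4)
@48: width [4B, align 4] → 52
@52: format [1B, align 1] → 53
+3 tail pad (align 8)
size 56, align 8
array of 5: 5 × 56 = 280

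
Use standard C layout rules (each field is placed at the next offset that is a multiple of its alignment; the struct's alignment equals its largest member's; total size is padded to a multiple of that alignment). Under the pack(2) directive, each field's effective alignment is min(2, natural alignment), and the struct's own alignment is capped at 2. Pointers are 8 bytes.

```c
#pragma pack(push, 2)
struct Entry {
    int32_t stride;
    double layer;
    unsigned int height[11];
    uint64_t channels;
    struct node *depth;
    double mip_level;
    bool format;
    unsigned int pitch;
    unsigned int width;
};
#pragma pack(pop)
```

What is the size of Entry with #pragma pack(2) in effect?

@0: stride [4B, align 2] → 4
@4: layer [8B, align 2] → 12
@12: height [44B, align 2] → 56
@56: channels [8B, align 2] → 64
@64: depth [8B, align 2] → 72
@72: mip_level [8B, align 2] → 80
@80: format [1B, align 1] → 81
+1 pad (align 2)
@82: pitch [4B, align 2] → 86
@86: width [4B, align 2] → 90
size 90, align 2

90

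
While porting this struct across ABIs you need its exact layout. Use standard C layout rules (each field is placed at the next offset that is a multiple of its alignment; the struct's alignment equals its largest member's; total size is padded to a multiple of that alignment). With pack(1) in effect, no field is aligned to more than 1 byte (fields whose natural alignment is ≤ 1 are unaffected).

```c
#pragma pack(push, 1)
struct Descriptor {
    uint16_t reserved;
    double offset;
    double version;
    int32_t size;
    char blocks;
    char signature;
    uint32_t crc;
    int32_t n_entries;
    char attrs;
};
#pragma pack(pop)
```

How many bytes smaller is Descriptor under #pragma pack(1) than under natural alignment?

natural layout:
  reserved at 0 (size 2, align 2) → ends 2
  pad 6 to align 8 for offset
  offset at 8 (size 8, align 8) → ends 16
  version at 16 (size 8, align 8) → ends 24
  size at 24 (size 4, align 4) → ends 28
  blocks at 28 (size 1, align 1) → ends 29
  signature at 29 (size 1, align 1) → ends 30
  pad 2 to align 4 for crc
  crc at 32 (size 4, align 4) → ends 36
  n_entries at 36 (size 4, align 4) → ends 40
  attrs at 40 (size 1, align 1) → ends 41
  tail pad 7 to reach multiple of 8
  total 48 bytes, alignment 8
packed(1) layout:
  reserved at 0 (size 2, align 1) → ends 2
  offset at 2 (size 8, align 1) → ends 10
  version at 10 (size 8, align 1) → ends 18
  size at 18 (size 4, align 1) → ends 22
  blocks at 22 (size 1, align 1) → ends 23
  signature at 23 (size 1, align 1) → ends 24
  crc at 24 (size 4, align 1) → ends 28
  n_entries at 28 (size 4, align 1) → ends 32
  attrs at 32 (size 1, align 1) → ends 33
  total 33 bytes, alignment 1
48 − 33 = 15

15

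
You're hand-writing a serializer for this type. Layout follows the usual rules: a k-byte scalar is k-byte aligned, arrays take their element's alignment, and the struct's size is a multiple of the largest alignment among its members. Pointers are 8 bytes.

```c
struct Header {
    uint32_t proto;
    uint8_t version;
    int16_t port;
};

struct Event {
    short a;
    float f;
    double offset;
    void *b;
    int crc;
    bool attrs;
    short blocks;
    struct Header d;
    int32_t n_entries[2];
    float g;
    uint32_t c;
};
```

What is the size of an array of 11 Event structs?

Header: @0: proto [4B, align 4] → 4; @4: version [1B, align 1] → 5; +1 pad (align 2); @6: port [2B, align 2] → 8; size 8, align 4
@0: a [2B, align 2] → 2
+2 pad (align 4)
@4: f [4B, align 4] → 8
@8: offset [8B, align 8] → 16
@16: b [8B, align 8] → 24
@24: crc [4B, align 4] → 28
@28: attrs [1B, align 1] → 29
+1 pad (align 2)
@30: blocks [2B, align 2] → 32
@32: d [8B, align 4] → 40
@40: n_entries [8B, align 4] → 48
@48: g [4B, align 4] → 52
@52: c [4B, align 4] → 56
size 56, align 8
array of 11: 11 × 56 = 616

616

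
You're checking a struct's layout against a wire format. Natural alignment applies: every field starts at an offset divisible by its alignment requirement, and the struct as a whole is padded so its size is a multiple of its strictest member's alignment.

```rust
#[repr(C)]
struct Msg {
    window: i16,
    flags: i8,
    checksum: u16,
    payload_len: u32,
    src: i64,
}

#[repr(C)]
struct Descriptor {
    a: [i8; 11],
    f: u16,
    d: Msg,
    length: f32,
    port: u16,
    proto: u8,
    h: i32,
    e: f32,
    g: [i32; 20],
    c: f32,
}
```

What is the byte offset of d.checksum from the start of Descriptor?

Msg: window at 0 (size 2, align 2) → ends 2; flags at 2 (size 1, align 1) → ends 3; pad 1 to align 2 for checksum; checksum at 4 (size 2, align 2) → ends 6; pad 2 to align 4 for payload_len; payload_len at 8 (size 4, align 4) → ends 12; pad 4 to align 8 for src; src at 16 (size 8, align 8) → ends 24; total 24 bytes, alignment 8
a at 0 (size 11, align 1) → ends 11
pad 1 to align 2 for f
f at 12 (size 2, align 2) → ends 14
pad 2 to align 8 for d
d at 16 (size 24, align 8) → ends 40
within Msg: checksum at 4
16 + 4 = 20

20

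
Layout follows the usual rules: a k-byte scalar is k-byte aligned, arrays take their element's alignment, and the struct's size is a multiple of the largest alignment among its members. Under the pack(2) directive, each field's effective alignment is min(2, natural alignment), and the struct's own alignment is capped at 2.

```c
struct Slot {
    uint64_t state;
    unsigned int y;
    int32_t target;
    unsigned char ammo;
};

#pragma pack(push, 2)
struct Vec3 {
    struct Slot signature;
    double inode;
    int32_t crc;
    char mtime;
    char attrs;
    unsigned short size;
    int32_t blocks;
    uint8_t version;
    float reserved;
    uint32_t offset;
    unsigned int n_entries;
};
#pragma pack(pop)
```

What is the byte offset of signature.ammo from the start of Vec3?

Slot: state at 0 (size 8, align 8) → ends 8; y at 8 (size 4, align 4) → ends 12; target at 12 (size 4, align 4) → ends 16; ammo at 16 (size 1, align 1) → ends 17; tail pad 7 to reach multiple of 8; total 24 bytes, alignment 8
signature at 0 (size 24, align 2) → ends 24
within Slot: ammo at 16
0 + 16 = 16

16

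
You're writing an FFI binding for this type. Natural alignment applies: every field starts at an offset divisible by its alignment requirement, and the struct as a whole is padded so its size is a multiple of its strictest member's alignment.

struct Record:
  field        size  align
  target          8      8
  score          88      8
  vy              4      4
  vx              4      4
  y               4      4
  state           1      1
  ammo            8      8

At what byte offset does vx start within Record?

@0: target [8B, align 8] → 8
@8: score [88B, align 8] → 96
@96: vy [4B, align 4] → 100
@100: vx [4B, align 4] → 104

100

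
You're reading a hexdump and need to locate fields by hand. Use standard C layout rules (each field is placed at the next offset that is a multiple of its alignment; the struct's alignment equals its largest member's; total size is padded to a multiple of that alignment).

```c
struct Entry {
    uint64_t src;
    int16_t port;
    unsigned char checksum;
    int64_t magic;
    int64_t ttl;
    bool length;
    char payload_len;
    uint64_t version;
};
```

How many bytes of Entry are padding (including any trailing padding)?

11

0..8  src  (8B, 8-aligned)
8..10  port  (2B, 2-aligned)
10..11  checksum  (1B, 1-aligned)
11..16  -- padding (5B)
16..24  magic  (8B, 8-aligned)
24..32  ttl  (8B, 8-aligned)
32..33  length  (1B, 1-aligned)
33..34  payload_len  (1B, 1-aligned)
34..40  -- padding (6B)
40..48  version  (8B, 8-aligned)
sizeof = 48, alignof = 8
data bytes 37, size 48 → padding 11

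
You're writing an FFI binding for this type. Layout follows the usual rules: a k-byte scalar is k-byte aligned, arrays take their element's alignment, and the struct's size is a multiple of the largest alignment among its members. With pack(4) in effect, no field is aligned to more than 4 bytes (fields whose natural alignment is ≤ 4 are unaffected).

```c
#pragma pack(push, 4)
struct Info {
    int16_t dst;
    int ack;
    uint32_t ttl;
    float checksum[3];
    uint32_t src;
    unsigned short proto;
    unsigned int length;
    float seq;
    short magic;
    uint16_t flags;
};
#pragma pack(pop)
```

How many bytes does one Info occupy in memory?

dst at 0 (size 2, align 2) → ends 2
pad 2 to align 4 for ack
ack at 4 (size 4, align 4) → ends 8
ttl at 8 (size 4, align 4) → ends 12
checksum at 12 (size 12, align 4) → ends 24
src at 24 (size 4, align 4) → ends 28
proto at 28 (size 2, align 2) → ends 30
pad 2 to align 4 for length
length at 32 (size 4, align 4) → ends 36
seq at 36 (size 4, align 4) → ends 40
magic at 40 (size 2, align 2) → ends 42
flags at 42 (size 2, align 2) → ends 44
total 44 bytes, alignment 4

44 bytes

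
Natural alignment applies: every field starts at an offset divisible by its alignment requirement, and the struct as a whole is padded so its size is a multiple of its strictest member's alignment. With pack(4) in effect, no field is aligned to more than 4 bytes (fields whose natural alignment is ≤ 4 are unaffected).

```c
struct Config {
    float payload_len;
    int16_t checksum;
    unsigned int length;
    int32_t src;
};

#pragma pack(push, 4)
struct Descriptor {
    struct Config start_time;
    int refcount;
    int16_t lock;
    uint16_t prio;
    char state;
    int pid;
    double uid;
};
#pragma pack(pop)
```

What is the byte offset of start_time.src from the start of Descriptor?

Config: @0: payload_len [4B, align 4] → 4; @4: checksum [2B, align 2] → 6; +2 pad (align 4); @8: length [4B, align 4] → 12; @12: src [4B, align 4] → 16; size 16, align 4
@0: start_time [16B, align 4] → 16
within Config: src at 12
0 + 12 = 12

12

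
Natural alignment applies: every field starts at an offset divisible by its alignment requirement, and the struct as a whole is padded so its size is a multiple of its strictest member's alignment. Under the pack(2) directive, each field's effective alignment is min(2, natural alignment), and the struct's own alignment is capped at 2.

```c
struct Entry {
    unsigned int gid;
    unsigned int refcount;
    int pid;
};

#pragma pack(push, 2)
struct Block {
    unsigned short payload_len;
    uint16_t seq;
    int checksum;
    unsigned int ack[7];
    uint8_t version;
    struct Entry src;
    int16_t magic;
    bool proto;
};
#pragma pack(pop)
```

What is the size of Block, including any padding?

54

Entry: @0: gid [4B, align 4] → 4; @4: refcount [4B, align 4] → 8; @8: pid [4B, align 4] → 12; size 12, align 4
@0: payload_len [2B, align 2] → 2
@2: seq [2B, align 2] → 4
@4: checksum [4B, align 2] → 8
@8: ack [28B, align 2] → 36
@36: version [1B, align 1] → 37
+1 pad (align 2)
@38: src [12B, align 2] → 50
@50: magic [2B, align 2] → 52
@52: proto [1B, align 1] → 53
+1 tail pad (align 2)
size 54, align 2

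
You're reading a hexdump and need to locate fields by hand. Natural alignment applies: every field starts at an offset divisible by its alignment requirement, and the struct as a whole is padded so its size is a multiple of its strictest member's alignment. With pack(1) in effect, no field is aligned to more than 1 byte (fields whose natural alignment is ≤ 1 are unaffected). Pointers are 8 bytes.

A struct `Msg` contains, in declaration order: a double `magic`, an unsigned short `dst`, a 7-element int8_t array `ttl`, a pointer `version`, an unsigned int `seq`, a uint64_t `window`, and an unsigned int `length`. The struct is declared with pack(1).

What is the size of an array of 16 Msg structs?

656

0..8  magic  (8B, 1-aligned)
8..10  dst  (2B, 1-aligned)
10..17  ttl  (7B, 1-aligned)
17..25  version  (8B, 1-aligned)
25..29  seq  (4B, 1-aligned)
29..37  window  (8B, 1-aligned)
37..41  length  (4B, 1-aligned)
sizeof = 41, alignof = 1
array of 16: 16 × 41 = 656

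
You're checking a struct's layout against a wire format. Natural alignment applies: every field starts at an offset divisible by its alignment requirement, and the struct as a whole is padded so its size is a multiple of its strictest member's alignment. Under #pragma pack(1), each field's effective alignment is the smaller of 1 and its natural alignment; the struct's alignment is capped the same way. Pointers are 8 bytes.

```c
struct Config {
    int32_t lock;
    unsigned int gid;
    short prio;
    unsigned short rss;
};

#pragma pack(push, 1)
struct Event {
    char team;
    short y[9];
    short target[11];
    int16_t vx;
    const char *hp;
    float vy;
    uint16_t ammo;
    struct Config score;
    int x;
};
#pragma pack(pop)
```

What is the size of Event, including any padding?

Config: 0..4  lock  (4B, 4-aligned); 4..8  gid  (4B, 4-aligned); 8..10  prio  (2B, 2-aligned); 10..12  rss  (2B, 2-aligned); sizeof = 12, alignof = 4
0..1  team  (1B, 1-aligned)
1..19  y  (18B, 1-aligned)
19..41  target  (22B, 1-aligned)
41..43  vx  (2B, 1-aligned)
43..51  hp  (8B, 1-aligned)
51..55  vy  (4B, 1-aligned)
55..57  ammo  (2B, 1-aligned)
57..69  score  (12B, 1-aligned)
69..73  x  (4B, 1-aligned)
sizeof = 73, alignof = 1

73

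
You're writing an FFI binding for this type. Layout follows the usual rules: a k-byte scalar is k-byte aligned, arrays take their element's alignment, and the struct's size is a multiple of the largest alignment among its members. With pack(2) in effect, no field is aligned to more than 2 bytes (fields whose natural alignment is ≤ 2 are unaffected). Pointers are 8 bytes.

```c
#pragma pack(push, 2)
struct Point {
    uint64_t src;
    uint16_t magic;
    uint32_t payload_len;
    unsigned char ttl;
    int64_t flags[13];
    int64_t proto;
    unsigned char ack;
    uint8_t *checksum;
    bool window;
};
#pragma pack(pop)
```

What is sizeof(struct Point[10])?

src at 0 (size 8, align 2) → ends 8
magic at 8 (size 2, align 2) → ends 10
payload_len at 10 (size 4, align 2) → ends 14
ttl at 14 (size 1, align 1) → ends 15
pad 1 to align 2 for flags
flags at 16 (size 104, align 2) → ends 120
proto at 120 (size 8, align 2) → ends 128
ack at 128 (size 1, align 1) → ends 129
pad 1 to align 2 for checksum
checksum at 130 (size 8, align 2) → ends 138
window at 138 (size 1, align 1) → ends 139
tail pad 1 to reach multiple of 2
total 140 bytes, alignment 2
array of 10: 10 × 140 = 1400

1400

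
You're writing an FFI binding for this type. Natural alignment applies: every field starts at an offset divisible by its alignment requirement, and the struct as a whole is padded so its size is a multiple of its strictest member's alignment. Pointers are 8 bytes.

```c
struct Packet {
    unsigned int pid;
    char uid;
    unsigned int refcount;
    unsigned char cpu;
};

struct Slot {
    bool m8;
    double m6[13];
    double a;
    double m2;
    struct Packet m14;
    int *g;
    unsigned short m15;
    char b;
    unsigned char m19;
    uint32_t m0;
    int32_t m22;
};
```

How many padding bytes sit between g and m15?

Packet: 0..4  pid  (4B, 4-aligned); 4..5  uid  (1B, 1-aligned); 5..8  -- padding (3B); 8..12  refcount  (4B, 4-aligned); 12..13  cpu  (1B, 1-aligned); 13..16  -- tail padding (3B); sizeof = 16, alignof = 4
0..1  m8  (1B, 1-aligned)
1..8  -- padding (7B)
8..112  m6  (104B, 8-aligned)
112..120  a  (8B, 8-aligned)
120..128  m2  (8B, 8-aligned)
128..144  m14  (16B, 4-aligned)
144..152  g  (8B, 8-aligned)
152..154  m15  (2B, 2-aligned)

0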